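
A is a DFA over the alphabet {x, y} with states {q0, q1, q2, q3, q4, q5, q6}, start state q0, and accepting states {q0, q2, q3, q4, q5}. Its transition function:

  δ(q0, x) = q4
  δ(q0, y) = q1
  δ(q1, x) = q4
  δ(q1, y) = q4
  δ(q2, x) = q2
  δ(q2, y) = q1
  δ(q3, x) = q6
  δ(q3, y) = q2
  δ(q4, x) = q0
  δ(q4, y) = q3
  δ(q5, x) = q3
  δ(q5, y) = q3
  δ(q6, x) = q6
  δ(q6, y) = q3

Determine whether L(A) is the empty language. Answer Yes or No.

No

The empty string ε is accepted: the run q0 ends in the accepting state q0.
Since at least one string is accepted, L(A) is not empty.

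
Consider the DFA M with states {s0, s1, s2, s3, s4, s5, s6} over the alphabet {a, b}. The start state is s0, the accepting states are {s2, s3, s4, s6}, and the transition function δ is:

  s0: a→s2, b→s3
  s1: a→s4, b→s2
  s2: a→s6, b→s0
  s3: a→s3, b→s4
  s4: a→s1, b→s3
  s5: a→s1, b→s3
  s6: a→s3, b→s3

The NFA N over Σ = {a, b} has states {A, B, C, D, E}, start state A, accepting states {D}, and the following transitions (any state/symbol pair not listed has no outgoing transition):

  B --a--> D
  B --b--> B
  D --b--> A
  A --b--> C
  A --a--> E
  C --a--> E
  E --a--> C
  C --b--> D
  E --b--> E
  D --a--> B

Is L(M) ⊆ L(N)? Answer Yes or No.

The string a is in L(M) but not in L(N).
So L(M) ⊄ L(N).

No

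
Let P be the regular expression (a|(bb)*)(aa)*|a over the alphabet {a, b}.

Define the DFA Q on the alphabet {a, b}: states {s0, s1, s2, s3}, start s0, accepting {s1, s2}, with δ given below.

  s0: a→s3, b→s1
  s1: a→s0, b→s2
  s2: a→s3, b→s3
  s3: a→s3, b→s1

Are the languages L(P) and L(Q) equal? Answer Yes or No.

No

The empty string ε is accepted by P but rejected by Q.
So L(P) ≠ L(Q).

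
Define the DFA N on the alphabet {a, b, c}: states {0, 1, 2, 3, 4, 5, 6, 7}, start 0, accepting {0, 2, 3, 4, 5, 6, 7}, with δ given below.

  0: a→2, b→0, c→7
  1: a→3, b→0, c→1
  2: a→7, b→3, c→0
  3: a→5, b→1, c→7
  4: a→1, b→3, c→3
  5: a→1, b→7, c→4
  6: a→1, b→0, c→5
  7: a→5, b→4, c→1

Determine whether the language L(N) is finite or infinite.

infinite

State 0 is reachable from the start and can reach an accepting state, and it lies on the cycle 0 → 0.
Traversing that cycle any number of times yields accepted strings of unbounded length, so the language is infinite.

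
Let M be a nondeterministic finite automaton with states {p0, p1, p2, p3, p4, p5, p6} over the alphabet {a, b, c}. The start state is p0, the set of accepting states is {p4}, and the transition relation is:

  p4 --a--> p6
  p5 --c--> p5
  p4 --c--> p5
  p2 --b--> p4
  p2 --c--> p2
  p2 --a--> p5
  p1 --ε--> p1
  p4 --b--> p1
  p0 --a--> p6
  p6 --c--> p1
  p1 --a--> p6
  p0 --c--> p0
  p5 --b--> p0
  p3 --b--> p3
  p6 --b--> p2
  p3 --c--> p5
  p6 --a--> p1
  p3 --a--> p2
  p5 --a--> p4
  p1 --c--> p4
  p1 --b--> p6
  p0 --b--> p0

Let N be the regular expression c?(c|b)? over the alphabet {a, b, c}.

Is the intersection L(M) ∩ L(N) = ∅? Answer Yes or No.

Yes

Converting the expression N to a DFA (subset construction, then merging equivalent states) gives the minimal DFA with states {n0, n1, n2, n3}, start state n0, accepting states {n0, n2, n3} and transitions n0: a→n1, b→n2, c→n3; n1: a→n1, b→n1, c→n1; n2: a→n1, b→n1, c→n1; n3: a→n1, b→n2, c→n2.
Exploring the product automaton M × N from the start pair (p0, n0), following both machines on each input symbol, reaches 9 state pairs: (p0, n0), (p6, n1), (p0, n2), (p0, n3), (p1, n1), (p2, n1), (p0, n1), (p4, n1), (p5, n1).
M accepts in {p4} and N accepts in {n0, n2, n3}; no reachable pair has both components accepting, so no string drives both machines to acceptance simultaneously and L(M) ∩ L(N) = ∅.
So no string is accepted by both, and the intersection is empty.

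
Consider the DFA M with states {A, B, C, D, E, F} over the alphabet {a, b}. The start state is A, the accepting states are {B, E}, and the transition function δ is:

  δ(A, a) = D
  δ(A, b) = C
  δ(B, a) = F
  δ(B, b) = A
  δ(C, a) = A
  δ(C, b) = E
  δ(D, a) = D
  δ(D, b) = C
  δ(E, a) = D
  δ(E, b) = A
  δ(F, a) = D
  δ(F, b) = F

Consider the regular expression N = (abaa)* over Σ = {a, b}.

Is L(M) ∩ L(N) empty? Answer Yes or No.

Converting the expression N to a DFA (subset construction, then merging equivalent states) gives the minimal DFA with states {n0, n1, n2, n3, n4}, start state n0, accepting states {n0} and transitions n0: a→n1, b→n2; n1: a→n2, b→n3; n2: a→n2, b→n2; n3: a→n4, b→n2; n4: a→n0, b→n2.
Exploring the product automaton M × N from the start pair (A, n0), following both machines on each input symbol, reaches 9 state pairs: (A, n0), (D, n1), (C, n2), (D, n2), (C, n3), (A, n2), (E, n2), (A, n4), (D, n0).
M accepts in {B, E} and N accepts in {n0}; no reachable pair has both components accepting, so no string drives both machines to acceptance simultaneously and L(M) ∩ L(N) = ∅.
So no string is accepted by both, and the intersection is empty.

Yes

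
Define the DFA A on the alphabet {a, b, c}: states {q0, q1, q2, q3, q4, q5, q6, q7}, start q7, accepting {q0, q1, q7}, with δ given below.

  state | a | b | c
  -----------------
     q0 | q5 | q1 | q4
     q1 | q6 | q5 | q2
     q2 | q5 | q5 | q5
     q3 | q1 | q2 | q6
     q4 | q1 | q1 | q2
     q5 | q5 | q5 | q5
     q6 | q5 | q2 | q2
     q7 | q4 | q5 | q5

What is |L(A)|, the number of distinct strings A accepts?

The useful subgraph on states {q1, q4, q7} is acyclic, so L(A) is finite; the longest accepting path visits 3 useful states, giving maximum string length 2.
Counting accepting paths from q7 by length: 1 of length 0, 2 of length 2. Total 3.

3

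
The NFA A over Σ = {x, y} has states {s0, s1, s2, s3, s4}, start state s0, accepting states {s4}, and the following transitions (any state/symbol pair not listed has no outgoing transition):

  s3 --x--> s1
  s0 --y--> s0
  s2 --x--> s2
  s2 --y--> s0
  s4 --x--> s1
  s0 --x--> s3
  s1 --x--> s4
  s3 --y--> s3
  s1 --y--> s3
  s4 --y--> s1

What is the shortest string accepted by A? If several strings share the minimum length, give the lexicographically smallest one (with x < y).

A breadth-first search from s0 reaches an accepting state first via the path s0 → s3 → s1 → s4 on input xxx.
No string of length < 3 is accepted (BFS exhausts all shorter strings without reaching an accepting state), and xxx is the lexicographically least accepting string of length 3.

xxx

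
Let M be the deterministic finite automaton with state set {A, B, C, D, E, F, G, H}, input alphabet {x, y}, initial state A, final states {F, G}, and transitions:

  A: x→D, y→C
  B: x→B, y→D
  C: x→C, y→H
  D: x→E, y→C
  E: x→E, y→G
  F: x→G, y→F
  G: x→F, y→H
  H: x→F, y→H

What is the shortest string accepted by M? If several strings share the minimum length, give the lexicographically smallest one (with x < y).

xxy

A breadth-first search from A reaches an accepting state first via the path A → D → E → G on input xxy.
No string of length < 3 is accepted (BFS exhausts all shorter strings without reaching an accepting state), and xxy is the lexicographically least accepting string of length 3.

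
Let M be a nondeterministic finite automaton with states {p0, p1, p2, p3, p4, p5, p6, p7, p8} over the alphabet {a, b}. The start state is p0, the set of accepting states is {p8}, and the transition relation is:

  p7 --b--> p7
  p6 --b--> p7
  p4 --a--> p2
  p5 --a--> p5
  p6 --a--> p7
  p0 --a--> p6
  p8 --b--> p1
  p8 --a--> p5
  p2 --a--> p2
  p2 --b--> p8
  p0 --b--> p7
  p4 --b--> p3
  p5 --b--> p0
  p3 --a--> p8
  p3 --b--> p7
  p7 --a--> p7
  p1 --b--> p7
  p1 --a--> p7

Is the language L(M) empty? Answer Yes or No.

The states reachable from the start state are {p0, p6, p7}.
None of the accepting states {p8} is reachable, so no string is accepted and L(M) = ∅.

Yes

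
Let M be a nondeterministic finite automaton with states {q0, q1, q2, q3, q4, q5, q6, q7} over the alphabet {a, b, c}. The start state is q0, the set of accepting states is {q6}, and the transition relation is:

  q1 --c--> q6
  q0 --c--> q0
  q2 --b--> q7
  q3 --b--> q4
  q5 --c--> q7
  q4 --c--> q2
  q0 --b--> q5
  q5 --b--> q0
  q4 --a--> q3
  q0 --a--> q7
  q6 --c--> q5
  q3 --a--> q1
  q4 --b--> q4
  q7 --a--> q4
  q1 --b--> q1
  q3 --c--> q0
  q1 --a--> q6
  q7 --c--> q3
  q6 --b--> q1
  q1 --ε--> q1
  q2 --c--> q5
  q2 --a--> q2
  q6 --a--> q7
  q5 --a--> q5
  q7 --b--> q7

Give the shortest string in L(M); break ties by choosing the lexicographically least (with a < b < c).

acaa

A breadth-first search from q0 reaches an accepting state first via the path q0 → q7 → q3 → q1 → q6 on input acaa.
No string of length < 4 is accepted (BFS exhausts all shorter strings without reaching an accepting state), and acaa is the lexicographically least accepting string of length 4.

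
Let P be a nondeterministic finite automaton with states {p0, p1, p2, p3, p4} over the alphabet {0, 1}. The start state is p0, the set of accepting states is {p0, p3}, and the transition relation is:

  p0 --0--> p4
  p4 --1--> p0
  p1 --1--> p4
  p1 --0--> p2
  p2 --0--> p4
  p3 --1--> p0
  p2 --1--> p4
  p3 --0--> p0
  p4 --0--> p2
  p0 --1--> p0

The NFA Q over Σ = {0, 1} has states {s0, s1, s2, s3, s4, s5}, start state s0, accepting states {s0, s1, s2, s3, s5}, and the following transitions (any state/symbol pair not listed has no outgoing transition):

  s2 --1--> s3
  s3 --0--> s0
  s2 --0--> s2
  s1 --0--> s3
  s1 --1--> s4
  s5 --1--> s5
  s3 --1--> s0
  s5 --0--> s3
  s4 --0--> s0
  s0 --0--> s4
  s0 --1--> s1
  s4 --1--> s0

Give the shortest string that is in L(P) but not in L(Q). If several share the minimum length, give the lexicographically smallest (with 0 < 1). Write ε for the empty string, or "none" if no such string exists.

The string 11 is accepted by P but not by Q.
No shorter string lies in the difference, and 11 is the lexicographically first length-2 string in L(P) \ L(Q).

11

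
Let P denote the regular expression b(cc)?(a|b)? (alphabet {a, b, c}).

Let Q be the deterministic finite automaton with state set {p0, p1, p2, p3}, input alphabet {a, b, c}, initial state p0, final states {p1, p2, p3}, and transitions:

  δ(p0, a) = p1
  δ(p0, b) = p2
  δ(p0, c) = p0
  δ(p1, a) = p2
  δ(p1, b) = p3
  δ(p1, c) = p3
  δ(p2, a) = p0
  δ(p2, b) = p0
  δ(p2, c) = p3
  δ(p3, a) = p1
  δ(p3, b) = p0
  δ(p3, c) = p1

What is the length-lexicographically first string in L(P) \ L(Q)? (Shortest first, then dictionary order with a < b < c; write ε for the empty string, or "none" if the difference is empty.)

ba

The string ba is accepted by P but not by Q.
No shorter string lies in the difference, and ba is the lexicographically first length-2 string in L(P) \ L(Q).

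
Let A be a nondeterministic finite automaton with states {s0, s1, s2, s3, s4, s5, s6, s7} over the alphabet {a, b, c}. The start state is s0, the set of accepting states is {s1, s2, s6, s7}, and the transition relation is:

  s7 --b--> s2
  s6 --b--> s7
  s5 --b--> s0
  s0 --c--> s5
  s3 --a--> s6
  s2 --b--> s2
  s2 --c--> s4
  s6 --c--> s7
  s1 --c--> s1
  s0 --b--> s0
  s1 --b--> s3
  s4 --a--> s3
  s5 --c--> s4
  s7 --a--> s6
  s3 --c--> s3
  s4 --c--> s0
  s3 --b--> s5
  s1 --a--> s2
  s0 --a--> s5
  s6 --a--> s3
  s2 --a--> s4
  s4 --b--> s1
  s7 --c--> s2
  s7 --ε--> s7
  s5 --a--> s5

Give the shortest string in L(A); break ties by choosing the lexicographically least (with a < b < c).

A breadth-first search from s0 reaches an accepting state first via the path s0 → s5 → s4 → s1 on input acb.
No string of length < 3 is accepted (BFS exhausts all shorter strings without reaching an accepting state), and acb is the lexicographically least accepting string of length 3.

acb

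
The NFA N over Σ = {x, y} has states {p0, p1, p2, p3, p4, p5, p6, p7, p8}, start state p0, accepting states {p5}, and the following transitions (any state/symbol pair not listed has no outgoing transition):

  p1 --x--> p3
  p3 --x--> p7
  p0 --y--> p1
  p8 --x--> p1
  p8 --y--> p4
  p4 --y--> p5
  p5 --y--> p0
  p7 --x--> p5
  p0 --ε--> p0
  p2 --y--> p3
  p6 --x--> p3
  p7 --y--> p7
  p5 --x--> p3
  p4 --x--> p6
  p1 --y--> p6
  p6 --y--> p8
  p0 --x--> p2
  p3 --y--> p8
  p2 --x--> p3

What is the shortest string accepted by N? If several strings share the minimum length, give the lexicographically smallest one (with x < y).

A breadth-first search from p0 reaches an accepting state first via the path p0 → p2 → p3 → p7 → p5 on input xxxx.
No string of length < 4 is accepted (BFS exhausts all shorter strings without reaching an accepting state), and xxxx is the lexicographically least accepting string of length 4.

xxxx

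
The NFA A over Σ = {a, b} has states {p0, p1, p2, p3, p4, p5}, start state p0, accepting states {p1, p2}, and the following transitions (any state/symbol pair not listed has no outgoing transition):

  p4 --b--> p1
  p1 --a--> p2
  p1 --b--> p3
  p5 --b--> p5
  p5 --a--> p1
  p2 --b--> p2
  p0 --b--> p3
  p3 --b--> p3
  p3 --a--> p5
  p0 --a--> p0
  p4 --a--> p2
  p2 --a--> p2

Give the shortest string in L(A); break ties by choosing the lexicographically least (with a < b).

A breadth-first search from p0 reaches an accepting state first via the path p0 → p3 → p5 → p1 on input baa.
No string of length < 3 is accepted (BFS exhausts all shorter strings without reaching an accepting state), and baa is the lexicographically least accepting string of length 3.

baa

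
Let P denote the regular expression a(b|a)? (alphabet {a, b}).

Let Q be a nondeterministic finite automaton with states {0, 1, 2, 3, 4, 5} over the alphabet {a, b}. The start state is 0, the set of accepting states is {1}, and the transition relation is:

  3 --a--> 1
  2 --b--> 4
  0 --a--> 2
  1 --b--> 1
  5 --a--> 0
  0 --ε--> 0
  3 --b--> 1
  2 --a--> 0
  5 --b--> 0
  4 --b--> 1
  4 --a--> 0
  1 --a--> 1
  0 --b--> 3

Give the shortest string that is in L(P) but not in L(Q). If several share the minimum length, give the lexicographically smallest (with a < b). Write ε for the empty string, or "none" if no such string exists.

a

The string a is accepted by P but not by Q.
No shorter string lies in the difference, and a is the lexicographically first length-1 string in L(P) \ L(Q).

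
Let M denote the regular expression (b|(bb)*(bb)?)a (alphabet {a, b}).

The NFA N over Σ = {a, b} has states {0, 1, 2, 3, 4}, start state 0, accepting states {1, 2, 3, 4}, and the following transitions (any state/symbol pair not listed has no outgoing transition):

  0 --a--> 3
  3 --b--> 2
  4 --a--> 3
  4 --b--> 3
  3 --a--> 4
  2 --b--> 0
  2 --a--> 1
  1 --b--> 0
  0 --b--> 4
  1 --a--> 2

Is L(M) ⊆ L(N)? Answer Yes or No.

Yes

Converting the expression M to a DFA (subset construction, then merging equivalent states) gives the minimal DFA with states {m0, m1, m2, m3, m4, m5}, start state m0, accepting states {m1} and transitions m0: a→m1, b→m2; m1: a→m3, b→m3; m2: a→m1, b→m4; m3: a→m3, b→m3; m4: a→m1, b→m5; m5: a→m3, b→m4.
Exploring the product automaton M × N from the start pair (m0, 0), following both machines on each input symbol, reaches 13 state pairs: (m0, 0), (m1, 3), (m2, 4), (m3, 4), (m3, 2), (m4, 3), (m3, 3), (m3, 1), (m3, 0), (m1, 4), (m5, 2), (m4, 0), (m5, 4).
M accepts in {m1} and N accepts in {1, 2, 3, 4}. The reachable pairs whose M-component is accepting are (m1, 3), (m1, 4); in each of them the N-component is accepting too, so the product for L(M) \ L(N) (M-component accepting, N-component rejecting) has no reachable accepting pair and the difference is empty.
Hence every string in L(M) is also in L(N).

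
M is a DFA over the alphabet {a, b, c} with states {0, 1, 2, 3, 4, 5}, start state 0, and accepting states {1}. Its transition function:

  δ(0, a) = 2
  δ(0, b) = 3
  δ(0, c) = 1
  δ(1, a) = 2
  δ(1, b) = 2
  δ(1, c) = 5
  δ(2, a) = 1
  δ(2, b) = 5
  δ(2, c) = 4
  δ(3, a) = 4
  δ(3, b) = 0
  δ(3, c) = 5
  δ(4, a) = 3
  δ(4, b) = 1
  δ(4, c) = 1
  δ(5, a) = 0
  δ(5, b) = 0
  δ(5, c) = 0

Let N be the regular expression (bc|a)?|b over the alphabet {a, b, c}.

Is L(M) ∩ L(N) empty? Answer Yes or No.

Yes

Converting the expression N to a DFA (subset construction, then merging equivalent states) gives the minimal DFA with states {n0, n1, n2, n3}, start state n0, accepting states {n0, n1, n2} and transitions n0: a→n1, b→n2, c→n3; n1: a→n3, b→n3, c→n3; n2: a→n3, b→n3, c→n1; n3: a→n3, b→n3, c→n3.
Exploring the product automaton M × N from the start pair (0, n0), following both machines on each input symbol, reaches 10 state pairs: (0, n0), (2, n1), (3, n2), (1, n3), (5, n3), (4, n3), (0, n3), (5, n1), (2, n3), (3, n3).
M accepts in {1} and N accepts in {n0, n1, n2}; no reachable pair has both components accepting, so no string drives both machines to acceptance simultaneously and L(M) ∩ L(N) = ∅.
So no string is accepted by both, and the intersection is empty.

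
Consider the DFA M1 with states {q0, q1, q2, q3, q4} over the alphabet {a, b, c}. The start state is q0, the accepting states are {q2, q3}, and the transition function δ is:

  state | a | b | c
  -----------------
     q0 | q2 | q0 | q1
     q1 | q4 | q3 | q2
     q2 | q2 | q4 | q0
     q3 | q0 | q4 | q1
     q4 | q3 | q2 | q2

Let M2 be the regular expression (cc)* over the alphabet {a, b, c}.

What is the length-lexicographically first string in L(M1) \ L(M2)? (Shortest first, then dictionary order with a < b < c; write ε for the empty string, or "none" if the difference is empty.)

a

The string a is accepted by M1 but not by M2.
No shorter string lies in the difference, and a is the lexicographically first length-1 string in L(M1) \ L(M2).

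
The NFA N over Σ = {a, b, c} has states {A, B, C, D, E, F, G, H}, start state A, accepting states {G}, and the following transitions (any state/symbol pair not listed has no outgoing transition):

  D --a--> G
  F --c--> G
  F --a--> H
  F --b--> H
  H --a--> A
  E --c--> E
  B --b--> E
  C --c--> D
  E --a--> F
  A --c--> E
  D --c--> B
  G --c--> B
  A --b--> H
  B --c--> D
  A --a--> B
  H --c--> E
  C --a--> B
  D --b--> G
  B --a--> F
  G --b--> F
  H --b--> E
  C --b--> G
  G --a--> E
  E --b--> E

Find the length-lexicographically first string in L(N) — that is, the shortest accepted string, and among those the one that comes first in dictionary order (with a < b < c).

aac

A breadth-first search from A reaches an accepting state first via the path A → B → F → G on input aac.
No string of length < 3 is accepted (BFS exhausts all shorter strings without reaching an accepting state), and aac is the lexicographically least accepting string of length 3.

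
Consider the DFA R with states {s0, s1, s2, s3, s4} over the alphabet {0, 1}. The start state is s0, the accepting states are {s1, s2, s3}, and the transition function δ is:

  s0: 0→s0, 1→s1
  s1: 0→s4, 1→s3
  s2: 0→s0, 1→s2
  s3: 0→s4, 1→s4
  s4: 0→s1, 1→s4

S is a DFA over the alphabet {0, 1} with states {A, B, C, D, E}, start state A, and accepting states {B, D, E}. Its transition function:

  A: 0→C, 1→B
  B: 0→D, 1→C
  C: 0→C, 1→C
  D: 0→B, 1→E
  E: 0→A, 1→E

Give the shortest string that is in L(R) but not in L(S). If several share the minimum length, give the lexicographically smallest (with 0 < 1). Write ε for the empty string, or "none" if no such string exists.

The string 01 is accepted by R but not by S.
No shorter string lies in the difference, and 01 is the lexicographically first length-2 string in L(R) \ L(S).

01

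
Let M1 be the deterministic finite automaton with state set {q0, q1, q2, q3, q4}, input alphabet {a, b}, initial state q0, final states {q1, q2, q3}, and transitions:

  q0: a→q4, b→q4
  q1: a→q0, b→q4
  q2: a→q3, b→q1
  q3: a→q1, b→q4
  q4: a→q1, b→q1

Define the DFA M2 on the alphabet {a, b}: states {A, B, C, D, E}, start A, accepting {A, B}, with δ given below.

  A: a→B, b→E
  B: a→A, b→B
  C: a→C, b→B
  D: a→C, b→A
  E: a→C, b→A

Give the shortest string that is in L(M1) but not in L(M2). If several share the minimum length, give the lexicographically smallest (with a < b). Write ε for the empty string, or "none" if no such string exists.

ba

The string ba is accepted by M1 but not by M2.
No shorter string lies in the difference, and ba is the lexicographically first length-2 string in L(M1) \ L(M2).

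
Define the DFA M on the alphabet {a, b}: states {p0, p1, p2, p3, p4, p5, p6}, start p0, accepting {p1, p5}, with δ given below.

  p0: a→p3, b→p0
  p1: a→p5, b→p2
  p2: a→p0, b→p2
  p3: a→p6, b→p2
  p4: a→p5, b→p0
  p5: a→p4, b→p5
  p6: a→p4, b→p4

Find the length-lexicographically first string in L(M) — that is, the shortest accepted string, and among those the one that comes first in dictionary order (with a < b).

aaaa

A breadth-first search from p0 reaches an accepting state first via the path p0 → p3 → p6 → p4 → p5 on input aaaa.
No string of length < 4 is accepted (BFS exhausts all shorter strings without reaching an accepting state), and aaaa is the lexicographically least accepting string of length 4.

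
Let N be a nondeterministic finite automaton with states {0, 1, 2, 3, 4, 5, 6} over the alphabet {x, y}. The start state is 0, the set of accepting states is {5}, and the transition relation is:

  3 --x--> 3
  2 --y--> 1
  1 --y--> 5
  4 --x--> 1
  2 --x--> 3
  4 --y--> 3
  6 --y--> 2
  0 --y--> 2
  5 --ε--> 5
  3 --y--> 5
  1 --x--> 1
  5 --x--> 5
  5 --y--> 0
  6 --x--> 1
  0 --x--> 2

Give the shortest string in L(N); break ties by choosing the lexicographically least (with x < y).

xxy

A breadth-first search from 0 reaches an accepting state first via the path 0 → 2 → 3 → 5 on input xxy.
No string of length < 3 is accepted (BFS exhausts all shorter strings without reaching an accepting state), and xxy is the lexicographically least accepting string of length 3.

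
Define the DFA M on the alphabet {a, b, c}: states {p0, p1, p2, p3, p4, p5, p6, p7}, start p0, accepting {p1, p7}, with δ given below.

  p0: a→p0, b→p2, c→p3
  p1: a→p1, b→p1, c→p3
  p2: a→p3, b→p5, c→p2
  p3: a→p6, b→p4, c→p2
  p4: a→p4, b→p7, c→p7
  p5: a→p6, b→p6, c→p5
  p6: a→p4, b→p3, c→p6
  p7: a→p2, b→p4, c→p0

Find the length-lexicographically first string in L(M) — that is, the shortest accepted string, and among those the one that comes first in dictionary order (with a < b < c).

cbb

A breadth-first search from p0 reaches an accepting state first via the path p0 → p3 → p4 → p7 on input cbb.
No string of length < 3 is accepted (BFS exhausts all shorter strings without reaching an accepting state), and cbb is the lexicographically least accepting string of length 3.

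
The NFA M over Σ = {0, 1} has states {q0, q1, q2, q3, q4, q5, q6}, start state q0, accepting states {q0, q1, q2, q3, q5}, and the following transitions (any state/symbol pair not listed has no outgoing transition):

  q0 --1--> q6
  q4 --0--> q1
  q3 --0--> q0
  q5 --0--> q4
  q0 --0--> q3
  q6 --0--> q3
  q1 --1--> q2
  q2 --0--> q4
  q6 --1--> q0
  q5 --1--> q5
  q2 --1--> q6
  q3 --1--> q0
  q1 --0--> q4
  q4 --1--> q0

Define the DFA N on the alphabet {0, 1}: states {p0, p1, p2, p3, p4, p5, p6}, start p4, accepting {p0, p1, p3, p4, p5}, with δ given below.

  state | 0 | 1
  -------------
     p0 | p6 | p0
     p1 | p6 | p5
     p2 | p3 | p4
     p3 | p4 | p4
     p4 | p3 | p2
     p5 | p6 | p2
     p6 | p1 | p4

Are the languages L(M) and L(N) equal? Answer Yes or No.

Exploring the product automaton M × N from the start pair (q0, p4), following both machines on each input symbol, reaches 3 state pairs: (q0, p4), (q3, p3), (q6, p2).
M accepts in {q0, q1, q2, q3, q5} and N accepts in {p0, p1, p3, p4, p5}. In every reachable pair the two components are either both accepting — (q0, p4), (q3, p3) — or both non-accepting, so no string is accepted by exactly one of the machines: L(M) \ L(N) and L(N) \ L(M) are both empty.
Hence every string is accepted by M iff it is accepted by N, and the two languages coincide.

Yes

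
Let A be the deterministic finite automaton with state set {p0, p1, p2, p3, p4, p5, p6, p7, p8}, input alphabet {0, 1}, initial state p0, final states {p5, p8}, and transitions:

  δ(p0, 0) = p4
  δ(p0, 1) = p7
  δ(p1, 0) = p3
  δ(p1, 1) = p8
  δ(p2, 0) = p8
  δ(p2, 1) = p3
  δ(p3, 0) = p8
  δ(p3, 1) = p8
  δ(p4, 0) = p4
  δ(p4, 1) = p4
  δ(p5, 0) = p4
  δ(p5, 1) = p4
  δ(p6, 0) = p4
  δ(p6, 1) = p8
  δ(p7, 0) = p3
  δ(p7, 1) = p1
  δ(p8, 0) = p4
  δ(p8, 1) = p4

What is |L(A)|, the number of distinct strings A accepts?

5

The useful subgraph on states {p0, p1, p3, p7, p8} is acyclic, so L(A) is finite; the longest accepting path visits 5 useful states, giving maximum string length 4.
Counting accepting paths from p0 by length: 3 of length 3, 2 of length 4. Total 5.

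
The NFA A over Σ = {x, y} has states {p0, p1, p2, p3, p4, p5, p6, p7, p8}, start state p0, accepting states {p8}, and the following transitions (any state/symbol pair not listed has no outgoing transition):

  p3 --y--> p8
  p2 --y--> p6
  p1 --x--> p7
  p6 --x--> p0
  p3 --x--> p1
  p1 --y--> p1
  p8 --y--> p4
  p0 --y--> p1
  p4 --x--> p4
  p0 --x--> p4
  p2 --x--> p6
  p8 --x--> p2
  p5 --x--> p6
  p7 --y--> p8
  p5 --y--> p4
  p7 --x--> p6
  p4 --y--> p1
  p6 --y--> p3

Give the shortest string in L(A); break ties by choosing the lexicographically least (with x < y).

A breadth-first search from p0 reaches an accepting state first via the path p0 → p1 → p7 → p8 on input yxy.
No string of length < 3 is accepted (BFS exhausts all shorter strings without reaching an accepting state), and yxy is the lexicographically least accepting string of length 3.

yxy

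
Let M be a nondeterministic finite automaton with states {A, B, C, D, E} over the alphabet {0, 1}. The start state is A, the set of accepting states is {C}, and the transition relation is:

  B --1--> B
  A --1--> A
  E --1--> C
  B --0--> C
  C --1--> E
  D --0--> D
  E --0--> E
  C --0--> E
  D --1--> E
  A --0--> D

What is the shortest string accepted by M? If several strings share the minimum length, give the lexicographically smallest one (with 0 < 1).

011

A breadth-first search from A reaches an accepting state first via the path A → D → E → C on input 011.
No string of length < 3 is accepted (BFS exhausts all shorter strings without reaching an accepting state), and 011 is the lexicographically least accepting string of length 3.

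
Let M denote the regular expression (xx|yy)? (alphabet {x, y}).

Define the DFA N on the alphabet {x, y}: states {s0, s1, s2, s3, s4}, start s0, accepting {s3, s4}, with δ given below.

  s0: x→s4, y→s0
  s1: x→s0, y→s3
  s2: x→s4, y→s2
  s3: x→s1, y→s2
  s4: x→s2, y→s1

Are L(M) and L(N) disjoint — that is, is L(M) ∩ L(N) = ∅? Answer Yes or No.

Yes

Converting the expression M to a DFA (subset construction, then merging equivalent states) gives the minimal DFA with states {m0, m1, m2, m3, m4}, start state m0, accepting states {m0, m3} and transitions m0: x→m1, y→m2; m1: x→m3, y→m4; m2: x→m4, y→m3; m3: x→m4, y→m4; m4: x→m4, y→m4.
Exploring the product automaton M × N from the start pair (m0, s0), following both machines on each input symbol, reaches 10 state pairs: (m0, s0), (m1, s4), (m2, s0), (m3, s2), (m4, s1), (m4, s4), (m3, s0), (m4, s2), (m4, s0), (m4, s3).
M accepts in {m0, m3} and N accepts in {s3, s4}; no reachable pair has both components accepting, so no string drives both machines to acceptance simultaneously and L(M) ∩ L(N) = ∅.
So no string is accepted by both, and the intersection is empty.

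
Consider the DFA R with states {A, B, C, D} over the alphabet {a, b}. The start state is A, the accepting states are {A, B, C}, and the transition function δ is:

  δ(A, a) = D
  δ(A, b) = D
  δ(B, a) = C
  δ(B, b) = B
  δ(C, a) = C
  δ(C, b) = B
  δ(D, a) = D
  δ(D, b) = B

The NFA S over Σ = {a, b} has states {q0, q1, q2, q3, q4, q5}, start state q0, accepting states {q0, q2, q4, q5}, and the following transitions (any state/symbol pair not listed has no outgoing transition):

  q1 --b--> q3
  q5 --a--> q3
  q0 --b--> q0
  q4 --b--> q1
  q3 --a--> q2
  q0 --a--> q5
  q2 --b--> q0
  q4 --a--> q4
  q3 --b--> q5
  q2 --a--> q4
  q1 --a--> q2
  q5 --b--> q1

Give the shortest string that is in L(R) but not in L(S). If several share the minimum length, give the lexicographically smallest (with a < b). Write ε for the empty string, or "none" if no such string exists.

The string ab is accepted by R but not by S.
No shorter string lies in the difference, and ab is the lexicographically first length-2 string in L(R) \ L(S).

ab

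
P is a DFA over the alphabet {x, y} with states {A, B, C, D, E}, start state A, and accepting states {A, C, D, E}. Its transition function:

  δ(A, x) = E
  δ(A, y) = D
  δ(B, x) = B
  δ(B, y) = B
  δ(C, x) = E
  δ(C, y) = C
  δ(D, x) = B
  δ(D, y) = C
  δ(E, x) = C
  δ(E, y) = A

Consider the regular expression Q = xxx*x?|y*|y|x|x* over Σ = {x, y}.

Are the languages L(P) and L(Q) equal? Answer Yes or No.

No

The string xy is accepted by P but rejected by Q.
So L(P) ≠ L(Q).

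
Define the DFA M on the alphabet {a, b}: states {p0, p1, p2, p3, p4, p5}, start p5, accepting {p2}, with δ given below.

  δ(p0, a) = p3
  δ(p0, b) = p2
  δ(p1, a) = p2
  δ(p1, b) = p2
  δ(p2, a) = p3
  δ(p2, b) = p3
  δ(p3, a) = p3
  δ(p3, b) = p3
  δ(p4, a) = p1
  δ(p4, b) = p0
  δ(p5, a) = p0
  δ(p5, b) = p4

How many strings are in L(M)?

The useful subgraph on states {p0, p1, p2, p4, p5} is acyclic, so L(M) is finite; the longest accepting path visits 4 useful states, giving maximum string length 3.
Counting accepting paths from p5 by length: 1 of length 2, 3 of length 3. Total 4.

4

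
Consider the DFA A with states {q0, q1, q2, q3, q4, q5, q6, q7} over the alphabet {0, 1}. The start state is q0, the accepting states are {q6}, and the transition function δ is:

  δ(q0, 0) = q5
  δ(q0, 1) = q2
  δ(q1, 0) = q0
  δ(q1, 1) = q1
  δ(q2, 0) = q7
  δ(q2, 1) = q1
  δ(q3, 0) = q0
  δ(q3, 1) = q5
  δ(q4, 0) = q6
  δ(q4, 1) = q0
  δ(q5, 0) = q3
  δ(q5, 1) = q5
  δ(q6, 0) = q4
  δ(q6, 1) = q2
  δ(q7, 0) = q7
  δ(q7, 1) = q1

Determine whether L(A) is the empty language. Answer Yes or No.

Yes

The states reachable from the start state are {q0, q1, q2, q3, q5, q7}.
None of the accepting states {q6} is reachable, so no string is accepted and L(A) = ∅.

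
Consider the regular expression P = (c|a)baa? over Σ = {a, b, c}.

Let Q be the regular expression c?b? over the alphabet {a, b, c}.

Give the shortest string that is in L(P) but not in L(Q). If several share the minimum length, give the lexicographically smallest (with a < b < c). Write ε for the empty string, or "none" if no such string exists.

The string aba is accepted by P but not by Q.
No shorter string lies in the difference, and aba is the lexicographically first length-3 string in L(P) \ L(Q).

aba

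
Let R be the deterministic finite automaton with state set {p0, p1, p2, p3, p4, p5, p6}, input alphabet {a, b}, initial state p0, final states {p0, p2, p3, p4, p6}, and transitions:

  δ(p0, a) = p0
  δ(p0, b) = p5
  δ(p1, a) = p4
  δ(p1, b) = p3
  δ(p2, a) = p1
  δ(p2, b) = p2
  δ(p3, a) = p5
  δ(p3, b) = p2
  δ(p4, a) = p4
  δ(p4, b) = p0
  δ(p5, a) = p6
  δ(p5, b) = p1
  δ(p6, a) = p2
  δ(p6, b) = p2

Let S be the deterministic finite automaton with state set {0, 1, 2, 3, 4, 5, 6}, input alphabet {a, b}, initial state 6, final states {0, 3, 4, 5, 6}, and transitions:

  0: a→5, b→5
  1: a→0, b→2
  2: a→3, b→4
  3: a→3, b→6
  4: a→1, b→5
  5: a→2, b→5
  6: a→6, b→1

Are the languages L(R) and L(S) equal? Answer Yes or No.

Exploring the product automaton R × S from the start pair (p0, 6), following both machines on each input symbol, reaches 7 state pairs: (p0, 6), (p5, 1), (p6, 0), (p1, 2), (p2, 5), (p4, 3), (p3, 4).
R accepts in {p0, p2, p3, p4, p6} and S accepts in {0, 3, 4, 5, 6}. In every reachable pair the two components are either both accepting — (p0, 6), (p6, 0), (p2, 5), (p4, 3), (p3, 4) — or both non-accepting, so no string is accepted by exactly one of the machines: L(R) \ L(S) and L(S) \ L(R) are both empty.
Hence every string is accepted by R iff it is accepted by S, and the two languages coincide.

Yes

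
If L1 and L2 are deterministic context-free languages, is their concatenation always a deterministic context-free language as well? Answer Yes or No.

Take L₁ = {ε, c} (finite, hence regular and DCFL) and L₂ = {c aⁿbⁿ : n≥0} ∪ {cc aⁿb²ⁿ : n≥0} (a DCFL: the number of leading c's tells the DPDA whether to pop one stack symbol per b or per two b's). Then L₁L₂ ∩ cca⁺b* = {cc aⁿbⁿ : n≥1} ∪ {cc aⁿb²ⁿ : n≥1}. If L₁L₂ were a DCFL, so would be this intersection with a regular set, and a DPDA for it started from its configuration after reading cc would accept {aⁿbⁿ : n≥1} ∪ {aⁿb²ⁿ : n≥1}, which no deterministic PDA accepts (a DPDA for it would have a single run on aⁿb²ⁿ, accepting after the prefix aⁿbⁿ and accepting again after n more b's; an ordinary PDA that simulates it on a's and b's and, at any moment when it is accepting, may switch to reading only a fresh letter d while feeding each d to the simulation as a b, would accept aⁱbʲdᵏ (k≥1) exactly when both aⁱbʲ and aⁱbʲ⁺ᵏ are in the language, i.e. its language intersected with the regular set a*b*d⁺ would be exactly {aⁿbⁿdⁿ : n≥1} — impossible, since context-free languages are closed under intersection with regular sets and {aⁿbⁿdⁿ} is not context-free). Hence L₁L₂ is not a DCFL.

No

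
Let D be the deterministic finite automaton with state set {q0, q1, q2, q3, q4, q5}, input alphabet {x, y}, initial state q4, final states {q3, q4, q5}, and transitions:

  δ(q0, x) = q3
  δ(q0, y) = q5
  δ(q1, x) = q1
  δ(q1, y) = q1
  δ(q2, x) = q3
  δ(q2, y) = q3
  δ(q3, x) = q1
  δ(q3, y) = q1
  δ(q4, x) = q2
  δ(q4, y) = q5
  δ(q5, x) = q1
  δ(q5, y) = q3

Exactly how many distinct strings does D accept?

The useful subgraph on states {q2, q3, q4, q5} is acyclic, so L(D) is finite; the longest accepting path visits 3 useful states, giving maximum string length 2.
Counting accepting paths from q4 by length: 1 of length 0, 1 of length 1, 3 of length 2. Total 5.

5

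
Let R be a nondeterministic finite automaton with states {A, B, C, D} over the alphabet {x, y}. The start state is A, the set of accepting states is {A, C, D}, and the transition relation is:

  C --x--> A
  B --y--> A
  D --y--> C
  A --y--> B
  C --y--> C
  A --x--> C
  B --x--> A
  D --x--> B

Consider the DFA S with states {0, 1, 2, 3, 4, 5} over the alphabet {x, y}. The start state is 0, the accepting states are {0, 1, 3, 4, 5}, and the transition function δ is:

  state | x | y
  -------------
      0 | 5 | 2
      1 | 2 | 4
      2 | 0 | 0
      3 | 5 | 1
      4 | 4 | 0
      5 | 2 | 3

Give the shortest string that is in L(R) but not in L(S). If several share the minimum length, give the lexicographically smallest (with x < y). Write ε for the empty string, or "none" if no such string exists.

xx

The string xx is accepted by R but not by S.
No shorter string lies in the difference, and xx is the lexicographically first length-2 string in L(R) \ L(S).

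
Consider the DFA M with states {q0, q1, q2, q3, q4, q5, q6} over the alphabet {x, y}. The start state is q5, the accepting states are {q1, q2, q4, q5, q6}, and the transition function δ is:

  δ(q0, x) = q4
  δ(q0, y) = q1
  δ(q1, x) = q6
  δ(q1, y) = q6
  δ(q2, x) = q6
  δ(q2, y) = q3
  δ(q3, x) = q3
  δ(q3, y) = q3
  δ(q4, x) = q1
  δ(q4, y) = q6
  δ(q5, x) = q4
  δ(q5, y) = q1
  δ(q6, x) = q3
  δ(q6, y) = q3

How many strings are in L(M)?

The useful subgraph on states {q1, q4, q5, q6} is acyclic, so L(M) is finite; the longest accepting path visits 4 useful states, giving maximum string length 3.
Counting accepting paths from q5 by length: 1 of length 0, 2 of length 1, 4 of length 2, 2 of length 3. Total 9.

9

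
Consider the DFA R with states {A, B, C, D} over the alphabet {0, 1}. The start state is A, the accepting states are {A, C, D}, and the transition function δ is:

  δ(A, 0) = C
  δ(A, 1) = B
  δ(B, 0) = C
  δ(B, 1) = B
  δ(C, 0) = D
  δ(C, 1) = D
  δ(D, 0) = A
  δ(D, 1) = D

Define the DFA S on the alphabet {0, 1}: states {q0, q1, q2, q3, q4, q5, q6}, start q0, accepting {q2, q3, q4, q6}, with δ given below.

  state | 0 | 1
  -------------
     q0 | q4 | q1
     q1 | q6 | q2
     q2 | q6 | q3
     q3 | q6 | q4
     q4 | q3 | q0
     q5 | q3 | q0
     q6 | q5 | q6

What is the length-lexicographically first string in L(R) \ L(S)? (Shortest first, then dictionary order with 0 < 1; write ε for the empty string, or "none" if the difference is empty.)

The empty string ε is accepted by R but not by S.
Since ε is the unique shortest string, it is the required witness.

ε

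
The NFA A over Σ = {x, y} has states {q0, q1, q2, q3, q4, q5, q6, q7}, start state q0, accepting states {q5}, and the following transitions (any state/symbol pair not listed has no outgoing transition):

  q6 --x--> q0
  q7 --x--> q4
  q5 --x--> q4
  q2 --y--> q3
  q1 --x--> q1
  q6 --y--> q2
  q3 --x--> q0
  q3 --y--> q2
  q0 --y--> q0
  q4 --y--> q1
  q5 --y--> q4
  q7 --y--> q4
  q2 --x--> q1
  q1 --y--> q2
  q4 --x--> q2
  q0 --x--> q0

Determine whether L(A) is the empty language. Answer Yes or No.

The states reachable from the start state are {q0}.
None of the accepting states {q5} is reachable, so no string is accepted and L(A) = ∅.

Yes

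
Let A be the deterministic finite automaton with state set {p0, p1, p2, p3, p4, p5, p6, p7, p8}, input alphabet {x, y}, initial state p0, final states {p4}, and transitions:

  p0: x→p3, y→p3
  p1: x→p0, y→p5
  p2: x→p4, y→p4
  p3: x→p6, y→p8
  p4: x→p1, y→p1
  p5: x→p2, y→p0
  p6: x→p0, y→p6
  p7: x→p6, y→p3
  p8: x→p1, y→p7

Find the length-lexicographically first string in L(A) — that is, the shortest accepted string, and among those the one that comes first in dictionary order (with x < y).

A breadth-first search from p0 reaches an accepting state first via the path p0 → p3 → p8 → p1 → p5 → p2 → p4 on input xyxyxx.
No string of length < 6 is accepted (BFS exhausts all shorter strings without reaching an accepting state), and xyxyxx is the lexicographically least accepting string of length 6.

xyxyxx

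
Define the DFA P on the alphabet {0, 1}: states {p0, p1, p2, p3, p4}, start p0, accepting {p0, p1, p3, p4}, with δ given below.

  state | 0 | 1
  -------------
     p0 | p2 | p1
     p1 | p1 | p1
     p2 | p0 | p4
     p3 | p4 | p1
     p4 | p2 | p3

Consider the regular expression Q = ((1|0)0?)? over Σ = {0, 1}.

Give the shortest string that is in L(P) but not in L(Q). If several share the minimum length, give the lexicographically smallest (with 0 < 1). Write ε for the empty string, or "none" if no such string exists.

The string 01 is accepted by P but not by Q.
No shorter string lies in the difference, and 01 is the lexicographically first length-2 string in L(P) \ L(Q).

01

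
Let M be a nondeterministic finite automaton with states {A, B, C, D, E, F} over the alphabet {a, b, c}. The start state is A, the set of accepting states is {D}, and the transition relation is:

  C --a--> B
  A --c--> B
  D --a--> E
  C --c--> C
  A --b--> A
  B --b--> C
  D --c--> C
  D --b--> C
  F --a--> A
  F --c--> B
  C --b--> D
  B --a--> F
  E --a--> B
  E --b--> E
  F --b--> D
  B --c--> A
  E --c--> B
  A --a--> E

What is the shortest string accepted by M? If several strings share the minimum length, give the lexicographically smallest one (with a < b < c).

A breadth-first search from A reaches an accepting state first via the path A → B → F → D on input cab.
No string of length < 3 is accepted (BFS exhausts all shorter strings without reaching an accepting state), and cab is the lexicographically least accepting string of length 3.

cab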